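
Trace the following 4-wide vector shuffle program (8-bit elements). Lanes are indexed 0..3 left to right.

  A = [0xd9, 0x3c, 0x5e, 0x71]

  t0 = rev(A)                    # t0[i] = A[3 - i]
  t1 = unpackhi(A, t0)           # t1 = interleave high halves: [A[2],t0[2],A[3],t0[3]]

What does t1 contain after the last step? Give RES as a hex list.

→ t0 |71|5e|3c|d9|
→ t1 |5e|3c|71|d9|

RES = [0x5e, 0x3c, 0x71, 0xd9]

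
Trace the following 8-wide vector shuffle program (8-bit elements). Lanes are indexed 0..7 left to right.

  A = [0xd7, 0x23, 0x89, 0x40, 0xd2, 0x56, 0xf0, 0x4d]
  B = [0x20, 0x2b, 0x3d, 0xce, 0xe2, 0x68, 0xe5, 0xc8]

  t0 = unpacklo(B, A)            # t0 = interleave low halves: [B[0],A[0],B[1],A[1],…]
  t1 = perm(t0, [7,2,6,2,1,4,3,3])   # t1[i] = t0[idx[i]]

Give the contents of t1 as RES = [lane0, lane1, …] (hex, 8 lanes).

RES = [ 0x40  0x2b  0xce  0x2b  0xd7  0x3d  0x23  0x23 ]

→ t0 |20|d7|2b|23|3d|89|ce|40|
→ t1 |40|2b|ce|2b|d7|3d|23|23|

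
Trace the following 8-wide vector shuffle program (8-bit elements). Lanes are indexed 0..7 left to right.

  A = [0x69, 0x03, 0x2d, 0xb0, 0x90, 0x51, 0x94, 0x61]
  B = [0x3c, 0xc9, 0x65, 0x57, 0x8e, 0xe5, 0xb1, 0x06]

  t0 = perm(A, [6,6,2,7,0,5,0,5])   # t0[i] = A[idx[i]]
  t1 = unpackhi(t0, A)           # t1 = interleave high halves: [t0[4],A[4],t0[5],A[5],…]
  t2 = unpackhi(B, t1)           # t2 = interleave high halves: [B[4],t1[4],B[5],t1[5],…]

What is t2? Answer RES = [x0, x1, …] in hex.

RES = [0x8e, 0x69, 0xe5, 0x94, 0xb1, 0x51, 0x06, 0x61]

t0 = [0x94, 0x94, 0x2d, 0x61, 0x69, 0x51, 0x69, 0x51]
t1 = [0x69, 0x90, 0x51, 0x51, 0x69, 0x94, 0x51, 0x61]
t2 = [0x8e, 0x69, 0xe5, 0x94, 0xb1, 0x51, 0x06, 0x61]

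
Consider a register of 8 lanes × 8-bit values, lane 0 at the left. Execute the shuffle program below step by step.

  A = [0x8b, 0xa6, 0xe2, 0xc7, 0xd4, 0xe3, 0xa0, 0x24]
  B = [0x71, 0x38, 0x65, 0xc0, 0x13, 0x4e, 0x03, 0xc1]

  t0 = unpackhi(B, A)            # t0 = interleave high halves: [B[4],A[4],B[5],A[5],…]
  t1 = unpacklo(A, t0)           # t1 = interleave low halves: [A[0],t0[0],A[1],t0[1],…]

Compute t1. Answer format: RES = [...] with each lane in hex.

RES = [0x8b, 0x13, 0xa6, 0xd4, 0xe2, 0x4e, 0xc7, 0xe3]

  t0: 13 d4 4e e3 03 a0 c1 24
  t1: 8b 13 a6 d4 e2 4e c7 e3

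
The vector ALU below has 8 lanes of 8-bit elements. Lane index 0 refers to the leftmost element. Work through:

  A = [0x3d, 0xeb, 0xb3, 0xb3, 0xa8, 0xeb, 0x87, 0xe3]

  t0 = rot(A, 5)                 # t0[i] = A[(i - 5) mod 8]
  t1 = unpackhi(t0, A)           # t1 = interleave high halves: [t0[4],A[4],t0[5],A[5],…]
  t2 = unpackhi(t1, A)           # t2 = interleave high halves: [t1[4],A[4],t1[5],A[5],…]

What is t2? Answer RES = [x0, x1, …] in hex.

RES = [0xeb, 0xa8, 0x87, 0xeb, 0xb3, 0x87, 0xe3, 0xe3]

→ t0 |b3|a8|eb|87|e3|3d|eb|b3|
→ t1 |e3|a8|3d|eb|eb|87|b3|e3|
→ t2 |eb|a8|87|eb|b3|87|e3|e3|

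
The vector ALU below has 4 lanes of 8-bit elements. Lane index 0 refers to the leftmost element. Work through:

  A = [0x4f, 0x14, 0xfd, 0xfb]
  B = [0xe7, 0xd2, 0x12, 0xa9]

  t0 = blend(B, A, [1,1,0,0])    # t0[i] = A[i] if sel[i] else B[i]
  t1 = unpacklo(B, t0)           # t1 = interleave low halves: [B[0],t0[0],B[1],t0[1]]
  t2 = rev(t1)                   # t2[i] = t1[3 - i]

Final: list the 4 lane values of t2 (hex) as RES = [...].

RES = [0x14, 0xd2, 0x4f, 0xe7]

t0 = [0x4f, 0x14, 0x12, 0xa9]
t1 = [0xe7, 0x4f, 0xd2, 0x14]
t2 = [0x14, 0xd2, 0x4f, 0xe7]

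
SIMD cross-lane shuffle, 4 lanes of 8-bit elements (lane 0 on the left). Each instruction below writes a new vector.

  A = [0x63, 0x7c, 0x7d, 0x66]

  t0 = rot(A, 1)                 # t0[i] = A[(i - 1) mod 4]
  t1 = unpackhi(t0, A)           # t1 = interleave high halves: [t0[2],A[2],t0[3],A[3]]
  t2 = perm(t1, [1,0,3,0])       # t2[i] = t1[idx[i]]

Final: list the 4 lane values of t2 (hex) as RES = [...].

→ t0 |66|63|7c|7d|
→ t1 |7c|7d|7d|66|
→ t2 |7d|7c|66|7c|

RES = [ 0x7d  0x7c  0x66  0x7c ]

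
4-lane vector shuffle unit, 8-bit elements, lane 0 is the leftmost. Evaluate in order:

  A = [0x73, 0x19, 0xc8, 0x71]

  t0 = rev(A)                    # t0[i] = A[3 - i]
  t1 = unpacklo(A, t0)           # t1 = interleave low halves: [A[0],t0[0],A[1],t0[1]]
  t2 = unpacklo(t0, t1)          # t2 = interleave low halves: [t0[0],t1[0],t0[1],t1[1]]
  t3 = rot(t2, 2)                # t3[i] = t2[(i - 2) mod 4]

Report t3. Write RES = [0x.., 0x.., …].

t0 = [0x71, 0xc8, 0x19, 0x73]
t1 = [0x73, 0x71, 0x19, 0xc8]
t2 = [0x71, 0x73, 0xc8, 0x71]
t3 = [0xc8, 0x71, 0x71, 0x73]

RES = [ 0xc8  0x71  0x71  0x73 ]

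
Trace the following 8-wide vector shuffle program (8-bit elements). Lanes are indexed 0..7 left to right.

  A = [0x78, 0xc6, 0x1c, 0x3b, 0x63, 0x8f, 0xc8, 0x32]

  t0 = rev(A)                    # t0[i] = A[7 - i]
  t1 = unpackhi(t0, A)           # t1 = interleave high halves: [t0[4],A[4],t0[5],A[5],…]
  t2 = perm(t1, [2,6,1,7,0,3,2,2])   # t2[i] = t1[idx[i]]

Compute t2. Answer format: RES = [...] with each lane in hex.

  t0: 32 c8 8f 63 3b 1c c6 78
  t1: 3b 63 1c 8f c6 c8 78 32
  t2: 1c 78 63 32 3b 8f 1c 1c

RES = [0x1c, 0x78, 0x63, 0x32, 0x3b, 0x8f, 0x1c, 0x1c]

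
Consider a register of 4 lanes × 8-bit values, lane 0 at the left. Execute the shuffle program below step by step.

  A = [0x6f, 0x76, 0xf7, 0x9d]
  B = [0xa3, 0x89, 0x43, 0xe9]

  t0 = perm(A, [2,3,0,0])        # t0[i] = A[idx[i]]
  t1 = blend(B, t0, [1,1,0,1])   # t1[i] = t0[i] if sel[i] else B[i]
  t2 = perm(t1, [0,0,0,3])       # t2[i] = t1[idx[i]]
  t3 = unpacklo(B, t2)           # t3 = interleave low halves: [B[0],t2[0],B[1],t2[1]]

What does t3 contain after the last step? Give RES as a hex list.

RES = [0xa3, 0xf7, 0x89, 0xf7]

t0 = [0xf7, 0x9d, 0x6f, 0x6f]
t1 = [0xf7, 0x9d, 0x43, 0x6f]
t2 = [0xf7, 0xf7, 0xf7, 0x6f]
t3 = [0xa3, 0xf7, 0x89, 0xf7]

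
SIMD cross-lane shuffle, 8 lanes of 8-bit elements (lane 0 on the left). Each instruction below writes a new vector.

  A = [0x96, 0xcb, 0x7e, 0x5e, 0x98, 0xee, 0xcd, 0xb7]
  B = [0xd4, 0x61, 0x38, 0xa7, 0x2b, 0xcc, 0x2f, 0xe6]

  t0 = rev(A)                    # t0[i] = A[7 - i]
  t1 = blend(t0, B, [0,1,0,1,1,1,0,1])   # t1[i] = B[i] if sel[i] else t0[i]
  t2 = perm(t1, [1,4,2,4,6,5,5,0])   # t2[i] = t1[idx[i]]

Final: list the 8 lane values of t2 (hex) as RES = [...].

RES = [ 0x61  0x2b  0xee  0x2b  0xcb  0xcc  0xcc  0xb7 ]

→ t0 |b7|cd|ee|98|5e|7e|cb|96|
→ t1 |b7|61|ee|a7|2b|cc|cb|e6|
→ t2 |61|2b|ee|2b|cb|cc|cc|b7|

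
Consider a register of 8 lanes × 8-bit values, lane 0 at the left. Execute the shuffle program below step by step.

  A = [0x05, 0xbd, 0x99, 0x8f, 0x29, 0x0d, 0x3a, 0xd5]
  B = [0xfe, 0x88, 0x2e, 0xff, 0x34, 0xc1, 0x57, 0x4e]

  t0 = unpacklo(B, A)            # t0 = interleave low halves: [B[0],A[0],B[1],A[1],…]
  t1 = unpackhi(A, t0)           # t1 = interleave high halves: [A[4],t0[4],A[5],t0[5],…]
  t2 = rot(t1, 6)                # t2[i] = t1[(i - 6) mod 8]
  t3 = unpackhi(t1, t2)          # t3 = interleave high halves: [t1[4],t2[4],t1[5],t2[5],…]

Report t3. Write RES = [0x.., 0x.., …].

t0 = [0xfe, 0x05, 0x88, 0xbd, 0x2e, 0x99, 0xff, 0x8f]
t1 = [0x29, 0x2e, 0x0d, 0x99, 0x3a, 0xff, 0xd5, 0x8f]
t2 = [0x0d, 0x99, 0x3a, 0xff, 0xd5, 0x8f, 0x29, 0x2e]
t3 = [0x3a, 0xd5, 0xff, 0x8f, 0xd5, 0x29, 0x8f, 0x2e]

RES = [ 0x3a  0xd5  0xff  0x8f  0xd5  0x29  0x8f  0x2e ]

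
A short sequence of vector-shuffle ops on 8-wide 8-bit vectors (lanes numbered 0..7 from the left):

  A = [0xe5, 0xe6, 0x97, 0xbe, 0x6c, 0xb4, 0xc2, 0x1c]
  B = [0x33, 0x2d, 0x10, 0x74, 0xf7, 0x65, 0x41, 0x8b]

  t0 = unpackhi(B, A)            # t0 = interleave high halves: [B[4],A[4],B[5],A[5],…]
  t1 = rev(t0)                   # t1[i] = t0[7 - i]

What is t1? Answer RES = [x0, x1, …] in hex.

→ t0 |f7|6c|65|b4|41|c2|8b|1c|
→ t1 |1c|8b|c2|41|b4|65|6c|f7|

RES = [0x1c, 0x8b, 0xc2, 0x41, 0xb4, 0x65, 0x6c, 0xf7]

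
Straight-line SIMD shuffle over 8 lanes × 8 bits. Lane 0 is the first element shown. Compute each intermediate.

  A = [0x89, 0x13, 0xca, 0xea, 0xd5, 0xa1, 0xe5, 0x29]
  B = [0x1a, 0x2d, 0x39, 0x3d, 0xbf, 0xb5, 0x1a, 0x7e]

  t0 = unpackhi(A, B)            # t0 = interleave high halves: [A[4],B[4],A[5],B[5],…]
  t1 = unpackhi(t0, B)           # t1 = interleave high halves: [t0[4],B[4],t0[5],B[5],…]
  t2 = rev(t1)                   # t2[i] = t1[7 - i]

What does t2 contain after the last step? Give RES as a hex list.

t0 = [0xd5, 0xbf, 0xa1, 0xb5, 0xe5, 0x1a, 0x29, 0x7e]
t1 = [0xe5, 0xbf, 0x1a, 0xb5, 0x29, 0x1a, 0x7e, 0x7e]
t2 = [0x7e, 0x7e, 0x1a, 0x29, 0xb5, 0x1a, 0xbf, 0xe5]

RES = [0x7e, 0x7e, 0x1a, 0x29, 0xb5, 0x1a, 0xbf, 0xe5]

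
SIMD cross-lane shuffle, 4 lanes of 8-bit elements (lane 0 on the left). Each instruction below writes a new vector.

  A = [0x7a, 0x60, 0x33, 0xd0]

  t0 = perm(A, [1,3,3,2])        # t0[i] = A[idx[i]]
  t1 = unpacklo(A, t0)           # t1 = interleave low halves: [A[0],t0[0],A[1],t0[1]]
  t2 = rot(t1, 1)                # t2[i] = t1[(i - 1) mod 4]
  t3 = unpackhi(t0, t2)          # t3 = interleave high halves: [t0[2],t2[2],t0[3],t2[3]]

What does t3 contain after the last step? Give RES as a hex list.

→ t0 |60|d0|d0|33|
→ t1 |7a|60|60|d0|
→ t2 |d0|7a|60|60|
→ t3 |d0|60|33|60|

RES = [0xd0, 0x60, 0x33, 0x60]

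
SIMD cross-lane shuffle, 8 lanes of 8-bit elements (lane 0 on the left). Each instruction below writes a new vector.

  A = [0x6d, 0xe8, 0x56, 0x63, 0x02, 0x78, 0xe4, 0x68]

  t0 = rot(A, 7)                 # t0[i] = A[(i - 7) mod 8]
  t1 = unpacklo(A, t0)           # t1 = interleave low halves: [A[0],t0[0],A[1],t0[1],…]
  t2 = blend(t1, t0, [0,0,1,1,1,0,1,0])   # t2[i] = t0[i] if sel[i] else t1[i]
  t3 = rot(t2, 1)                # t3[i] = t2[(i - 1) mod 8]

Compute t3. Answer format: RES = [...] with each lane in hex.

→ t0 |e8|56|63|02|78|e4|68|6d|
→ t1 |6d|e8|e8|56|56|63|63|02|
→ t2 |6d|e8|63|02|78|63|68|02|
→ t3 |02|6d|e8|63|02|78|63|68|

RES = [0x02, 0x6d, 0xe8, 0x63, 0x02, 0x78, 0x63, 0x68]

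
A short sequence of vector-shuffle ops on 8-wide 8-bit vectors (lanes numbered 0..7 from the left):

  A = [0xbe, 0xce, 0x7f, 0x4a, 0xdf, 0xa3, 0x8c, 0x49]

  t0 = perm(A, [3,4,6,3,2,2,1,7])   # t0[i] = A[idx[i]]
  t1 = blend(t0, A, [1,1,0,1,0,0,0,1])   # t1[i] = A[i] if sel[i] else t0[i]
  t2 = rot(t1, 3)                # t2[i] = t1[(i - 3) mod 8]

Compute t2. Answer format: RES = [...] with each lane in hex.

RES = [ 0x7f  0xce  0x49  0xbe  0xce  0x8c  0x4a  0x7f ]

  t0: 4a df 8c 4a 7f 7f ce 49
  t1: be ce 8c 4a 7f 7f ce 49
  t2: 7f ce 49 be ce 8c 4a 7f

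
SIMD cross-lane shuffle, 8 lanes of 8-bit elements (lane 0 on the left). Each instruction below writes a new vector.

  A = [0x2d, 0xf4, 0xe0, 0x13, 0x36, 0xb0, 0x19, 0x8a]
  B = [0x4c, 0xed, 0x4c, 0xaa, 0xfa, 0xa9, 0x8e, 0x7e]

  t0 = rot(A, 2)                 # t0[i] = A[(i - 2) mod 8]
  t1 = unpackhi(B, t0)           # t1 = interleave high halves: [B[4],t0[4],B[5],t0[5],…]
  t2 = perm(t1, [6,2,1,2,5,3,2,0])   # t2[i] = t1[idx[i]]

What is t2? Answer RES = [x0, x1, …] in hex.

t0 = [0x19, 0x8a, 0x2d, 0xf4, 0xe0, 0x13, 0x36, 0xb0]
t1 = [0xfa, 0xe0, 0xa9, 0x13, 0x8e, 0x36, 0x7e, 0xb0]
t2 = [0x7e, 0xa9, 0xe0, 0xa9, 0x36, 0x13, 0xa9, 0xfa]

RES = [ 0x7e  0xa9  0xe0  0xa9  0x36  0x13  0xa9  0xfa ]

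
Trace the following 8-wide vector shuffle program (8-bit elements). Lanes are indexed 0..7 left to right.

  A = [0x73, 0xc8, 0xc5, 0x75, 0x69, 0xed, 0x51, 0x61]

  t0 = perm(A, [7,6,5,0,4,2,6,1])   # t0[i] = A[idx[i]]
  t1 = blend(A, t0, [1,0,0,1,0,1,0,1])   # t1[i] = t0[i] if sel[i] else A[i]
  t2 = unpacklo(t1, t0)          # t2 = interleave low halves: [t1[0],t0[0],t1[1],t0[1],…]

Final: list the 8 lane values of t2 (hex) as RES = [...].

RES = [0x61, 0x61, 0xc8, 0x51, 0xc5, 0xed, 0x73, 0x73]

→ t0 |61|51|ed|73|69|c5|51|c8|
→ t1 |61|c8|c5|73|69|c5|51|c8|
→ t2 |61|61|c8|51|c5|ed|73|73|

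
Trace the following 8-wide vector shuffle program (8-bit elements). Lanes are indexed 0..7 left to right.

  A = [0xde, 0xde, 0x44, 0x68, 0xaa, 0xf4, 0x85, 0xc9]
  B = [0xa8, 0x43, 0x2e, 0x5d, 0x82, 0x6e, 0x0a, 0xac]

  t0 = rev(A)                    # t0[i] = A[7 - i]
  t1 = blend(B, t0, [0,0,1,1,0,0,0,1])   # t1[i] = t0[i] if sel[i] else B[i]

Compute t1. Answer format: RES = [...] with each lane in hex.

  t0: c9 85 f4 aa 68 44 de de
  t1: a8 43 f4 aa 82 6e 0a de

RES = [ 0xa8  0x43  0xf4  0xaa  0x82  0x6e  0x0a  0xde ]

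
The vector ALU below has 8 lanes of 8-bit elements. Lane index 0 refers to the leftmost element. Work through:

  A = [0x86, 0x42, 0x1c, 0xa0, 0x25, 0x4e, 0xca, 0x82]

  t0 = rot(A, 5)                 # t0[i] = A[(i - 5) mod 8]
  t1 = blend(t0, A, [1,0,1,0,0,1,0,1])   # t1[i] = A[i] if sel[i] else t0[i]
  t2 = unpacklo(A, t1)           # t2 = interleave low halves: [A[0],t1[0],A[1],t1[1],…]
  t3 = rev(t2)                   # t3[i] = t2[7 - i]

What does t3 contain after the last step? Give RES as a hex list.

  t0: a0 25 4e ca 82 86 42 1c
  t1: 86 25 1c ca 82 4e 42 82
  t2: 86 86 42 25 1c 1c a0 ca
  t3: ca a0 1c 1c 25 42 86 86

RES = [0xca, 0xa0, 0x1c, 0x1c, 0x25, 0x42, 0x86, 0x86]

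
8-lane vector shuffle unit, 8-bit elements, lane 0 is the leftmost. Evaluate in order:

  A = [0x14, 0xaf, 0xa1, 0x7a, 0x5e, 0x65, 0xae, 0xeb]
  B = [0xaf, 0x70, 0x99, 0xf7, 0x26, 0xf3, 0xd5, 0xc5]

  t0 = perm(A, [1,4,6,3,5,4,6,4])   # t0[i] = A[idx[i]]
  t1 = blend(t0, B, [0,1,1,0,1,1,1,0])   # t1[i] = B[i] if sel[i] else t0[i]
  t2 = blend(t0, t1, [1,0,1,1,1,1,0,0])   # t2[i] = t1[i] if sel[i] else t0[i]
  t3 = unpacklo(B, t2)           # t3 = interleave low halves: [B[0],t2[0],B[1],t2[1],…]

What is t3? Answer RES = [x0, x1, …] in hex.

t0 = [0xaf, 0x5e, 0xae, 0x7a, 0x65, 0x5e, 0xae, 0x5e]
t1 = [0xaf, 0x70, 0x99, 0x7a, 0x26, 0xf3, 0xd5, 0x5e]
t2 = [0xaf, 0x5e, 0x99, 0x7a, 0x26, 0xf3, 0xae, 0x5e]
t3 = [0xaf, 0xaf, 0x70, 0x5e, 0x99, 0x99, 0xf7, 0x7a]

RES = [ 0xaf  0xaf  0x70  0x5e  0x99  0x99  0xf7  0x7a ]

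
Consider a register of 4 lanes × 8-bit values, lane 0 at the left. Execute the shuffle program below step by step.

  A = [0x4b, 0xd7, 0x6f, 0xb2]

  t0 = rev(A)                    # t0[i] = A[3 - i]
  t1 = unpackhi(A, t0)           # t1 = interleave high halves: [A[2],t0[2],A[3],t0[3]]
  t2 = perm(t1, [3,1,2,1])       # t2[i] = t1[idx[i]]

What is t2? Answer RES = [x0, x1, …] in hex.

RES = [ 0x4b  0xd7  0xb2  0xd7 ]

→ t0 |b2|6f|d7|4b|
→ t1 |6f|d7|b2|4b|
→ t2 |4b|d7|b2|d7|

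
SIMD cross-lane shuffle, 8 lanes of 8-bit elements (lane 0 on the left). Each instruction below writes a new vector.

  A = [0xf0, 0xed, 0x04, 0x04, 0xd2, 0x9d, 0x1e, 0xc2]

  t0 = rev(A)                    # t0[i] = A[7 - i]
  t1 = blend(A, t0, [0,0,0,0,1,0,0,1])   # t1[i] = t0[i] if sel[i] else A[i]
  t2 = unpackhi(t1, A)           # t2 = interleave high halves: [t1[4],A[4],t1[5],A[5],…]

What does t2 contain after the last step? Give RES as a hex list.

RES = [0x04, 0xd2, 0x9d, 0x9d, 0x1e, 0x1e, 0xf0, 0xc2]

t0 = [0xc2, 0x1e, 0x9d, 0xd2, 0x04, 0x04, 0xed, 0xf0]
t1 = [0xf0, 0xed, 0x04, 0x04, 0x04, 0x9d, 0x1e, 0xf0]
t2 = [0x04, 0xd2, 0x9d, 0x9d, 0x1e, 0x1e, 0xf0, 0xc2]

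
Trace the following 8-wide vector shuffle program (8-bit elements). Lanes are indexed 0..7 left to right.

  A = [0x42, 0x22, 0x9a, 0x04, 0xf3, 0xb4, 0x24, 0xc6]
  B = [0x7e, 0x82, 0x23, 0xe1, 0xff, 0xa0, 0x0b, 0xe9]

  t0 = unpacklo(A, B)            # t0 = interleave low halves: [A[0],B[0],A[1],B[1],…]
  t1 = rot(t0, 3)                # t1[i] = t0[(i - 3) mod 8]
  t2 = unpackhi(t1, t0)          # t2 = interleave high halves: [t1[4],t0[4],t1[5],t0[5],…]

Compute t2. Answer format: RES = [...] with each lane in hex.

t0 = [0x42, 0x7e, 0x22, 0x82, 0x9a, 0x23, 0x04, 0xe1]
t1 = [0x23, 0x04, 0xe1, 0x42, 0x7e, 0x22, 0x82, 0x9a]
t2 = [0x7e, 0x9a, 0x22, 0x23, 0x82, 0x04, 0x9a, 0xe1]

RES = [0x7e, 0x9a, 0x22, 0x23, 0x82, 0x04, 0x9a, 0xe1]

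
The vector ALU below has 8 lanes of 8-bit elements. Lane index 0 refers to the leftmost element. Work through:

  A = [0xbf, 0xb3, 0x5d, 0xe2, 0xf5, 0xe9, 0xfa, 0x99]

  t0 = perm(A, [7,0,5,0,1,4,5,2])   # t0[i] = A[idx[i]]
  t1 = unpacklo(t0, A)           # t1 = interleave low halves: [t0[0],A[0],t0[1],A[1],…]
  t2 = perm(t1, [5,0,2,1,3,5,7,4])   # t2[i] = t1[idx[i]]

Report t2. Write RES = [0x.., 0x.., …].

→ t0 |99|bf|e9|bf|b3|f5|e9|5d|
→ t1 |99|bf|bf|b3|e9|5d|bf|e2|
→ t2 |5d|99|bf|bf|b3|5d|e2|e9|

RES = [0x5d, 0x99, 0xbf, 0xbf, 0xb3, 0x5d, 0xe2, 0xe9]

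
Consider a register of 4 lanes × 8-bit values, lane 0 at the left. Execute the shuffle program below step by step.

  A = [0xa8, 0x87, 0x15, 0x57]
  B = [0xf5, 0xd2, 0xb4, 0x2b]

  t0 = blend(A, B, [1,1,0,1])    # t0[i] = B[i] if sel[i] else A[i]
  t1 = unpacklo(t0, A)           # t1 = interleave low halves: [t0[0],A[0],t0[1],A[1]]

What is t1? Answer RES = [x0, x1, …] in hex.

RES = [ 0xf5  0xa8  0xd2  0x87 ]

→ t0 |f5|d2|15|2b|
→ t1 |f5|a8|d2|87|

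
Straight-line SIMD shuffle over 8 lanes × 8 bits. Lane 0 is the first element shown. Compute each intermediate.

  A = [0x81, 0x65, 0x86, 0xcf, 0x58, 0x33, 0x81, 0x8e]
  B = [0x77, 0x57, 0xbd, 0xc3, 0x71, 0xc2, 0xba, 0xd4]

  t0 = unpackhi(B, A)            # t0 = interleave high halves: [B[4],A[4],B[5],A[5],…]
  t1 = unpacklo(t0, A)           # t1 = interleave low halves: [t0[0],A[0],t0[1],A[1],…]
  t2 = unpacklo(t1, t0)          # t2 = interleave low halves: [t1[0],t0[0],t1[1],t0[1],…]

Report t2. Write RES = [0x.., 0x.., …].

t0 = [0x71, 0x58, 0xc2, 0x33, 0xba, 0x81, 0xd4, 0x8e]
t1 = [0x71, 0x81, 0x58, 0x65, 0xc2, 0x86, 0x33, 0xcf]
t2 = [0x71, 0x71, 0x81, 0x58, 0x58, 0xc2, 0x65, 0x33]

RES = [ 0x71  0x71  0x81  0x58  0x58  0xc2  0x65  0x33 ]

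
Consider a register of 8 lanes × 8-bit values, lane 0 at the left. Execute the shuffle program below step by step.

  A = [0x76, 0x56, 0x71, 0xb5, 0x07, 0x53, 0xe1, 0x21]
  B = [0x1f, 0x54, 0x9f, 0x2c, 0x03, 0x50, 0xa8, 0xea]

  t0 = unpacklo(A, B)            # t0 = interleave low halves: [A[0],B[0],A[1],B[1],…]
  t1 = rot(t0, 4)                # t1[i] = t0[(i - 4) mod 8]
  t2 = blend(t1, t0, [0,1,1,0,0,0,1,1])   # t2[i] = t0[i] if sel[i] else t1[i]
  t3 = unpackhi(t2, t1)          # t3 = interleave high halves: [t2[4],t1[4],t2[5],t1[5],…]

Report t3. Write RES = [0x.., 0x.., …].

  t0: 76 1f 56 54 71 9f b5 2c
  t1: 71 9f b5 2c 76 1f 56 54
  t2: 71 1f 56 2c 76 1f b5 2c
  t3: 76 76 1f 1f b5 56 2c 54

RES = [0x76, 0x76, 0x1f, 0x1f, 0xb5, 0x56, 0x2c, 0x54]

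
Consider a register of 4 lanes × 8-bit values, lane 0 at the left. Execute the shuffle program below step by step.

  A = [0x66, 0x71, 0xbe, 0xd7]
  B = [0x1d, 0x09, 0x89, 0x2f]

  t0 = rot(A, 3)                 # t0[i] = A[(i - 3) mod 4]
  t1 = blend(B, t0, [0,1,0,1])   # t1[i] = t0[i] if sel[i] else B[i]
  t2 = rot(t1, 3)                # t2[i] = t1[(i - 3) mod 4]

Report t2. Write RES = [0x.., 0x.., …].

RES = [0xbe, 0x89, 0x66, 0x1d]

t0 = [0x71, 0xbe, 0xd7, 0x66]
t1 = [0x1d, 0xbe, 0x89, 0x66]
t2 = [0xbe, 0x89, 0x66, 0x1d]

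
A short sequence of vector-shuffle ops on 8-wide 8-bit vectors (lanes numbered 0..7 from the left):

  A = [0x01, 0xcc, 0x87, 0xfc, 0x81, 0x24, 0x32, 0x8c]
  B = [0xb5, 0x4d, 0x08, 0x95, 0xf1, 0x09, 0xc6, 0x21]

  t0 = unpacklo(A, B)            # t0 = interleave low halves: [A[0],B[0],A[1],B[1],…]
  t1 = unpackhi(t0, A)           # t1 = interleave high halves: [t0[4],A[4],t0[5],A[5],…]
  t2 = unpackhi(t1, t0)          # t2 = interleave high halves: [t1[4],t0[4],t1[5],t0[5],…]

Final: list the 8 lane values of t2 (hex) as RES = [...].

RES = [0xfc, 0x87, 0x32, 0x08, 0x95, 0xfc, 0x8c, 0x95]

t0 = [0x01, 0xb5, 0xcc, 0x4d, 0x87, 0x08, 0xfc, 0x95]
t1 = [0x87, 0x81, 0x08, 0x24, 0xfc, 0x32, 0x95, 0x8c]
t2 = [0xfc, 0x87, 0x32, 0x08, 0x95, 0xfc, 0x8c, 0x95]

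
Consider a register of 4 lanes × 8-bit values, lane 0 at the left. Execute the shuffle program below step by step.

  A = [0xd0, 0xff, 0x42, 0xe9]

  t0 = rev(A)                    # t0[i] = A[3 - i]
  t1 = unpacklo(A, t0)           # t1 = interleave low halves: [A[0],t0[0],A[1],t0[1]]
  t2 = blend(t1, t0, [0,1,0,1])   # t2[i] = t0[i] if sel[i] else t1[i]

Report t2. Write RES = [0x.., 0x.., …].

RES = [ 0xd0  0x42  0xff  0xd0 ]

  t0: e9 42 ff d0
  t1: d0 e9 ff 42
  t2: d0 42 ff d0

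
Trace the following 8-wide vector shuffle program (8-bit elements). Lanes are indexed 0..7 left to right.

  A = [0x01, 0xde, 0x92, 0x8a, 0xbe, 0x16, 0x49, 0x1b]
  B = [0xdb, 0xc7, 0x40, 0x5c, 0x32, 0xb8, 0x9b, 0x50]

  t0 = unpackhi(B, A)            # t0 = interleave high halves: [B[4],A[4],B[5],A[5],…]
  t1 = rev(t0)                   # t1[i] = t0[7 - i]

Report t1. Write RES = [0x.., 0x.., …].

t0 = [0x32, 0xbe, 0xb8, 0x16, 0x9b, 0x49, 0x50, 0x1b]
t1 = [0x1b, 0x50, 0x49, 0x9b, 0x16, 0xb8, 0xbe, 0x32]

RES = [ 0x1b  0x50  0x49  0x9b  0x16  0xb8  0xbe  0x32 ]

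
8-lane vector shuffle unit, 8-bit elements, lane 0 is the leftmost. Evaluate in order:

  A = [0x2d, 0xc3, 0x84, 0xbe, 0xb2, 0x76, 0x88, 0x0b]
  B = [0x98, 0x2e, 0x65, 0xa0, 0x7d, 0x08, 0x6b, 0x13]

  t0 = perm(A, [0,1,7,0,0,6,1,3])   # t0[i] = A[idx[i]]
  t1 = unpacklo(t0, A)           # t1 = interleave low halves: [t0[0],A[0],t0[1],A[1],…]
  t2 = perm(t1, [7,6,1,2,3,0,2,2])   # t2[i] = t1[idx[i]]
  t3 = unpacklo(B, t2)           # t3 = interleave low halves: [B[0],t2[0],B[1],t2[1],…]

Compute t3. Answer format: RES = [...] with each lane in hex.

  t0: 2d c3 0b 2d 2d 88 c3 be
  t1: 2d 2d c3 c3 0b 84 2d be
  t2: be 2d 2d c3 c3 2d c3 c3
  t3: 98 be 2e 2d 65 2d a0 c3

RES = [0x98, 0xbe, 0x2e, 0x2d, 0x65, 0x2d, 0xa0, 0xc3]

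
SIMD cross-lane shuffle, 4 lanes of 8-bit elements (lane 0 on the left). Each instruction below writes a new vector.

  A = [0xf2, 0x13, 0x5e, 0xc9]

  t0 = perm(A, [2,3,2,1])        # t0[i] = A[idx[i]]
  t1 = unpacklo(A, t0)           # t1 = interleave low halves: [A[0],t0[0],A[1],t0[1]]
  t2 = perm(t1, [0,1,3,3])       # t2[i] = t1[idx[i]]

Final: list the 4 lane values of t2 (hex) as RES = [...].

→ t0 |5e|c9|5e|13|
→ t1 |f2|5e|13|c9|
→ t2 |f2|5e|c9|c9|

RES = [ 0xf2  0x5e  0xc9  0xc9 ]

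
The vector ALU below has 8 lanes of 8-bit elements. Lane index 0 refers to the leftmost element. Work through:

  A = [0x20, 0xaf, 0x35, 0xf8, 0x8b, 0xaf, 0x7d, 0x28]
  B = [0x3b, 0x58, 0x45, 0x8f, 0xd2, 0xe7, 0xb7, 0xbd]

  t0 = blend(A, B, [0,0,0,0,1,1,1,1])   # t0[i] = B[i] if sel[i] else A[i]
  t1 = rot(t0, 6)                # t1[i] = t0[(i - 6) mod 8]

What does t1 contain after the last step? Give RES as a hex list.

t0 = [0x20, 0xaf, 0x35, 0xf8, 0xd2, 0xe7, 0xb7, 0xbd]
t1 = [0x35, 0xf8, 0xd2, 0xe7, 0xb7, 0xbd, 0x20, 0xaf]

RES = [ 0x35  0xf8  0xd2  0xe7  0xb7  0xbd  0x20  0xaf ]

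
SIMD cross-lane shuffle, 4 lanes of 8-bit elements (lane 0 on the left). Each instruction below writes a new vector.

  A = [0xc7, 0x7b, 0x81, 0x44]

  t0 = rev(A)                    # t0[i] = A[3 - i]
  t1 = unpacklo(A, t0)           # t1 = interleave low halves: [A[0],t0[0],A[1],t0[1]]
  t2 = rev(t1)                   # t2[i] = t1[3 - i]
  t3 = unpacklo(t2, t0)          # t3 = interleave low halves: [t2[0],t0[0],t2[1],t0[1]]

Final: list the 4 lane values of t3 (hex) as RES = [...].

  t0: 44 81 7b c7
  t1: c7 44 7b 81
  t2: 81 7b 44 c7
  t3: 81 44 7b 81

RES = [ 0x81  0x44  0x7b  0x81 ]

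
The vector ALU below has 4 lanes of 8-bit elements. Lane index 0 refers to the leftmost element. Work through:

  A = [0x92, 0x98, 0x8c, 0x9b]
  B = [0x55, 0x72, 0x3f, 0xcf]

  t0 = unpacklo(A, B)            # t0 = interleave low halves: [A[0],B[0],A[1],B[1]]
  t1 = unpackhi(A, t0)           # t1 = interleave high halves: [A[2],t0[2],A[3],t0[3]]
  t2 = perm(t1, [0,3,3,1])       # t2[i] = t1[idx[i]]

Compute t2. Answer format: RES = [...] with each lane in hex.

t0 = [0x92, 0x55, 0x98, 0x72]
t1 = [0x8c, 0x98, 0x9b, 0x72]
t2 = [0x8c, 0x72, 0x72, 0x98]

RES = [0x8c, 0x72, 0x72, 0x98]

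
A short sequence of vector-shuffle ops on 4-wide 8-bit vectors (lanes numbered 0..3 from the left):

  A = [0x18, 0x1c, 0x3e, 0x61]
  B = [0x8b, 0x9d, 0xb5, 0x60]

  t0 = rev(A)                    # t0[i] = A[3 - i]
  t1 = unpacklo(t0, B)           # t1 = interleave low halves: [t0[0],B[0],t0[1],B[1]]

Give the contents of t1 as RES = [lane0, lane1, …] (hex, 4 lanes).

RES = [ 0x61  0x8b  0x3e  0x9d ]

→ t0 |61|3e|1c|18|
→ t1 |61|8b|3e|9d|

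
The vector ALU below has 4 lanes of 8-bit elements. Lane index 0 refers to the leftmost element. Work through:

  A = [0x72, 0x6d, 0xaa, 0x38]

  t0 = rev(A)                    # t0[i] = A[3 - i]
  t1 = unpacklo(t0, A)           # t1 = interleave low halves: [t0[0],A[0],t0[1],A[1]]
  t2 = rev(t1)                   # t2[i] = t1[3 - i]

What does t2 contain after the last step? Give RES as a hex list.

→ t0 |38|aa|6d|72|
→ t1 |38|72|aa|6d|
→ t2 |6d|aa|72|38|

RES = [0x6d, 0xaa, 0x72, 0x38]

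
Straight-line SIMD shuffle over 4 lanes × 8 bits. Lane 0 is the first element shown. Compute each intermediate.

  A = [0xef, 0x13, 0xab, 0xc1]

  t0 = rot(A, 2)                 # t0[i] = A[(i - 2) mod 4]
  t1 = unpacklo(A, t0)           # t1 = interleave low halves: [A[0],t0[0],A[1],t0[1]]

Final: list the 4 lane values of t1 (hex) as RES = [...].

RES = [0xef, 0xab, 0x13, 0xc1]

→ t0 |ab|c1|ef|13|
→ t1 |ef|ab|13|c1|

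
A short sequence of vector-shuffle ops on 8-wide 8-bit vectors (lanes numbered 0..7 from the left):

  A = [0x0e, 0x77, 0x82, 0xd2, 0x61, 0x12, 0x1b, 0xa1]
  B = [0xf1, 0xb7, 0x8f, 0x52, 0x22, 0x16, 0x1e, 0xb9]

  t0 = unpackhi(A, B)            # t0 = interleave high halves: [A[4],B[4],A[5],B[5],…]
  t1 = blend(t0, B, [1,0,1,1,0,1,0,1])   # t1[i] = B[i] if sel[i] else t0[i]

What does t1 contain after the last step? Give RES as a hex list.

t0 = [0x61, 0x22, 0x12, 0x16, 0x1b, 0x1e, 0xa1, 0xb9]
t1 = [0xf1, 0x22, 0x8f, 0x52, 0x1b, 0x16, 0xa1, 0xb9]

RES = [ 0xf1  0x22  0x8f  0x52  0x1b  0x16  0xa1  0xb9 ]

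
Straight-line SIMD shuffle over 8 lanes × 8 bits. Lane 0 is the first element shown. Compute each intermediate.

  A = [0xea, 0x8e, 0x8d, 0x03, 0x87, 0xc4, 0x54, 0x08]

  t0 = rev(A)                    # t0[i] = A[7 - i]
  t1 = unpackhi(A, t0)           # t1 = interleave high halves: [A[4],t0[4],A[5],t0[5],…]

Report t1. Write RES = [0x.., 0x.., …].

RES = [ 0x87  0x03  0xc4  0x8d  0x54  0x8e  0x08  0xea ]

  t0: 08 54 c4 87 03 8d 8e ea
  t1: 87 03 c4 8d 54 8e 08 ea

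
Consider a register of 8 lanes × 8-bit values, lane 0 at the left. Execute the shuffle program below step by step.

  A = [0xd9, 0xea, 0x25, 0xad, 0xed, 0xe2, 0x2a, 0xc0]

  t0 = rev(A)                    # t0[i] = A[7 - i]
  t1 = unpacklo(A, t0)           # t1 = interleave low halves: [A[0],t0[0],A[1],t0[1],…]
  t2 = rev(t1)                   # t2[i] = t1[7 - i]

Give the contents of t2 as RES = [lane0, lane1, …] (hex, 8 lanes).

→ t0 |c0|2a|e2|ed|ad|25|ea|d9|
→ t1 |d9|c0|ea|2a|25|e2|ad|ed|
→ t2 |ed|ad|e2|25|2a|ea|c0|d9|

RES = [ 0xed  0xad  0xe2  0x25  0x2a  0xea  0xc0  0xd9 ]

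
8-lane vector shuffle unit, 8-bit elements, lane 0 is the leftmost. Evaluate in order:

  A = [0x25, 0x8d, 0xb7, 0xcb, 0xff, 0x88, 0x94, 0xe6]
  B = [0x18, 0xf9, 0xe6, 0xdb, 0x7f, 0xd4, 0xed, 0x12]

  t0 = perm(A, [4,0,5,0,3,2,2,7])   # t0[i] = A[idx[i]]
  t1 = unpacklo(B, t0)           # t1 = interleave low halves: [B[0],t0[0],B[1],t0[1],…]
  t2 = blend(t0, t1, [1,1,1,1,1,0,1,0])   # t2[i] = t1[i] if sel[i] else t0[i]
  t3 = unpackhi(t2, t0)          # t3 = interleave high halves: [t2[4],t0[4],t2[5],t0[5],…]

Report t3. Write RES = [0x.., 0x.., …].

RES = [ 0xe6  0xcb  0xb7  0xb7  0xdb  0xb7  0xe6  0xe6 ]

t0 = [0xff, 0x25, 0x88, 0x25, 0xcb, 0xb7, 0xb7, 0xe6]
t1 = [0x18, 0xff, 0xf9, 0x25, 0xe6, 0x88, 0xdb, 0x25]
t2 = [0x18, 0xff, 0xf9, 0x25, 0xe6, 0xb7, 0xdb, 0xe6]
t3 = [0xe6, 0xcb, 0xb7, 0xb7, 0xdb, 0xb7, 0xe6, 0xe6]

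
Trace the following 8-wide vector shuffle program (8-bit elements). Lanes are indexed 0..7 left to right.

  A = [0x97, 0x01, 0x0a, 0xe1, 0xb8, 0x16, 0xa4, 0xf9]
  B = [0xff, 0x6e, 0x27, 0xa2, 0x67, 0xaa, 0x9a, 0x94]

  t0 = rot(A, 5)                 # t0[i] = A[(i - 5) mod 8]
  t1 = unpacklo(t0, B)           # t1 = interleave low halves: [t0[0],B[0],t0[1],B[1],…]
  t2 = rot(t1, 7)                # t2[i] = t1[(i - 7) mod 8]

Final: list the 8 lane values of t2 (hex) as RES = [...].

→ t0 |e1|b8|16|a4|f9|97|01|0a|
→ t1 |e1|ff|b8|6e|16|27|a4|a2|
→ t2 |ff|b8|6e|16|27|a4|a2|e1|

RES = [ 0xff  0xb8  0x6e  0x16  0x27  0xa4  0xa2  0xe1 ]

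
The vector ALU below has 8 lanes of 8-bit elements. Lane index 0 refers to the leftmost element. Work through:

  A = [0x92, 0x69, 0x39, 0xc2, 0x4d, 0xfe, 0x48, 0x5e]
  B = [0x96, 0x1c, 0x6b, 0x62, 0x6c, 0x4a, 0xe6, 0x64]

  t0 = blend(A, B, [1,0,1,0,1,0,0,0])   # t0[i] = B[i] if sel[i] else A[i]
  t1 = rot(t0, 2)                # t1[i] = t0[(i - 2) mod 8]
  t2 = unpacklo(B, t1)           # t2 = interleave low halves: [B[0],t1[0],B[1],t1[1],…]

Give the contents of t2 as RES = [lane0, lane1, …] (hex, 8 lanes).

RES = [0x96, 0x48, 0x1c, 0x5e, 0x6b, 0x96, 0x62, 0x69]

→ t0 |96|69|6b|c2|6c|fe|48|5e|
→ t1 |48|5e|96|69|6b|c2|6c|fe|
→ t2 |96|48|1c|5e|6b|96|62|69|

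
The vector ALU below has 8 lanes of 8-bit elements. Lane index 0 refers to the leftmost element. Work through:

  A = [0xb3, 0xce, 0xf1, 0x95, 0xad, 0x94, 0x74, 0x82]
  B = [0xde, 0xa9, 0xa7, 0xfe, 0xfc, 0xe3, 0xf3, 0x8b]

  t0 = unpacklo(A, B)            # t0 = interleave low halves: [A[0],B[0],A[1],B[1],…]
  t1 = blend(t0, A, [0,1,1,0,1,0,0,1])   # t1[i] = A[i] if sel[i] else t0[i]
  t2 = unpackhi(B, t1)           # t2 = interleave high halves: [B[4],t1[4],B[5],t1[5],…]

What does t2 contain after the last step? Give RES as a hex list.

  t0: b3 de ce a9 f1 a7 95 fe
  t1: b3 ce f1 a9 ad a7 95 82
  t2: fc ad e3 a7 f3 95 8b 82

RES = [ 0xfc  0xad  0xe3  0xa7  0xf3  0x95  0x8b  0x82 ]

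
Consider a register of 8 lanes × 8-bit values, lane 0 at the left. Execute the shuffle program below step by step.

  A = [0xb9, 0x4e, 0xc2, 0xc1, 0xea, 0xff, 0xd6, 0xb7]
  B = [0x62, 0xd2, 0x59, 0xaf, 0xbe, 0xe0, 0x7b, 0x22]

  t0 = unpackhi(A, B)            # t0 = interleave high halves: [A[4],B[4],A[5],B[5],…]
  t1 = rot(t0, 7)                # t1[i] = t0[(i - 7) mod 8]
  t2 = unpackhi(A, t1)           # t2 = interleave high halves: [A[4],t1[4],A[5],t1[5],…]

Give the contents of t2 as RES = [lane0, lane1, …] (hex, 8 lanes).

RES = [ 0xea  0x7b  0xff  0xb7  0xd6  0x22  0xb7  0xea ]

  t0: ea be ff e0 d6 7b b7 22
  t1: be ff e0 d6 7b b7 22 ea
  t2: ea 7b ff b7 d6 22 b7 ea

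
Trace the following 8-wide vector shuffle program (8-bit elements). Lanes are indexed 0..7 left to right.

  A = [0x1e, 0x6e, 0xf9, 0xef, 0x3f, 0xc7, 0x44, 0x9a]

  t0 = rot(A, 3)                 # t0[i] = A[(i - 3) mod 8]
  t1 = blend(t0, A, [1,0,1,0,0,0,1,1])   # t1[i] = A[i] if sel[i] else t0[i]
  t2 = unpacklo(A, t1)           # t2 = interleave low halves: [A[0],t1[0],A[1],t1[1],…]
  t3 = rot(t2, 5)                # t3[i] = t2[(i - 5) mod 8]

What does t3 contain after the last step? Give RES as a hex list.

→ t0 |c7|44|9a|1e|6e|f9|ef|3f|
→ t1 |1e|44|f9|1e|6e|f9|44|9a|
→ t2 |1e|1e|6e|44|f9|f9|ef|1e|
→ t3 |44|f9|f9|ef|1e|1e|1e|6e|

RES = [0x44, 0xf9, 0xf9, 0xef, 0x1e, 0x1e, 0x1e, 0x6e]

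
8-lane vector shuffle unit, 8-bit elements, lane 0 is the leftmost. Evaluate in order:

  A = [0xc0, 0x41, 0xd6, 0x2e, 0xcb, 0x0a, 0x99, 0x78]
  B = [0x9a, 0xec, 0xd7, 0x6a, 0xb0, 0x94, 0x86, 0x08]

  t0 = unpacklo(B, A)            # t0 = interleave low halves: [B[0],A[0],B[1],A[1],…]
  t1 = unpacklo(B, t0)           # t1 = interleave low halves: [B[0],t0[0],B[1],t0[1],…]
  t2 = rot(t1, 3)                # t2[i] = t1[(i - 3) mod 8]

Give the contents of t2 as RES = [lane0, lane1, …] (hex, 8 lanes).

t0 = [0x9a, 0xc0, 0xec, 0x41, 0xd7, 0xd6, 0x6a, 0x2e]
t1 = [0x9a, 0x9a, 0xec, 0xc0, 0xd7, 0xec, 0x6a, 0x41]
t2 = [0xec, 0x6a, 0x41, 0x9a, 0x9a, 0xec, 0xc0, 0xd7]

RES = [0xec, 0x6a, 0x41, 0x9a, 0x9a, 0xec, 0xc0, 0xd7]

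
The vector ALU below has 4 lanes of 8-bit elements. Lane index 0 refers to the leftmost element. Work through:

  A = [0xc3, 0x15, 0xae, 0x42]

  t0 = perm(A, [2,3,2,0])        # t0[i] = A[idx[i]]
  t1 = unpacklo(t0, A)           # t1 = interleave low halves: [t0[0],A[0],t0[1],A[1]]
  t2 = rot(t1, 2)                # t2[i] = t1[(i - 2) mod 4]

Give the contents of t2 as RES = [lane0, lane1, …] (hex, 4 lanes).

RES = [ 0x42  0x15  0xae  0xc3 ]

→ t0 |ae|42|ae|c3|
→ t1 |ae|c3|42|15|
→ t2 |42|15|ae|c3|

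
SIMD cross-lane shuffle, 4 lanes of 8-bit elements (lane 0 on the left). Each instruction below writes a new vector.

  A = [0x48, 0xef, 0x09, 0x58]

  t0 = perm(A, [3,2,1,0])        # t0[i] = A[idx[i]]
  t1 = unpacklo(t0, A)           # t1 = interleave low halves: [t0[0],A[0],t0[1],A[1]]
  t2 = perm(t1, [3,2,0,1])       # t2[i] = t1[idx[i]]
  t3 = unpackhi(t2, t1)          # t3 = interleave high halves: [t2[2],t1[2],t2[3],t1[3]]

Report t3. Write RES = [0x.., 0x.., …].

t0 = [0x58, 0x09, 0xef, 0x48]
t1 = [0x58, 0x48, 0x09, 0xef]
t2 = [0xef, 0x09, 0x58, 0x48]
t3 = [0x58, 0x09, 0x48, 0xef]

RES = [0x58, 0x09, 0x48, 0xef]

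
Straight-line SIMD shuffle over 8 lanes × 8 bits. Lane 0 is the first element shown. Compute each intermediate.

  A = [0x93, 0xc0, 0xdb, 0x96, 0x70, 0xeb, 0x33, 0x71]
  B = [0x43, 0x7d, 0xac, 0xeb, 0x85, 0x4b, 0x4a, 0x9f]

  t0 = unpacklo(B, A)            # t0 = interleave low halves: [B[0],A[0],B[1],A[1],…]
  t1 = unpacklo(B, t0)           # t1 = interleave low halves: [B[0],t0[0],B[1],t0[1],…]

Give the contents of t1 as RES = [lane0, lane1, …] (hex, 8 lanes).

RES = [0x43, 0x43, 0x7d, 0x93, 0xac, 0x7d, 0xeb, 0xc0]

  t0: 43 93 7d c0 ac db eb 96
  t1: 43 43 7d 93 ac 7d eb c0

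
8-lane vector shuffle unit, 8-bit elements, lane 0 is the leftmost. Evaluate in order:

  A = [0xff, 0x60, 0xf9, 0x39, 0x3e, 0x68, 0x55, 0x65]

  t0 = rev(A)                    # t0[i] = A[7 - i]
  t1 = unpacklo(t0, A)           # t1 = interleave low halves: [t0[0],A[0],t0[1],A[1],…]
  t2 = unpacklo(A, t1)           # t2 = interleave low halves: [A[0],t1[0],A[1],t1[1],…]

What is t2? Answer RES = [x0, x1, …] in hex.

→ t0 |65|55|68|3e|39|f9|60|ff|
→ t1 |65|ff|55|60|68|f9|3e|39|
→ t2 |ff|65|60|ff|f9|55|39|60|

RES = [ 0xff  0x65  0x60  0xff  0xf9  0x55  0x39  0x60 ]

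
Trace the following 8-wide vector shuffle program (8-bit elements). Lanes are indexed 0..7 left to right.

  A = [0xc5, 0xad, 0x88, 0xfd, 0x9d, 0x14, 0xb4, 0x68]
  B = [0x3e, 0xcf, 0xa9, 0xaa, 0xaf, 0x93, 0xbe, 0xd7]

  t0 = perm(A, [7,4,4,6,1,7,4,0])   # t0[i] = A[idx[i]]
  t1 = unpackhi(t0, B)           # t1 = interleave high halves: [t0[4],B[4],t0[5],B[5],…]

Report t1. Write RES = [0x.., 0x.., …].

  t0: 68 9d 9d b4 ad 68 9d c5
  t1: ad af 68 93 9d be c5 d7

RES = [0xad, 0xaf, 0x68, 0x93, 0x9d, 0xbe, 0xc5, 0xd7]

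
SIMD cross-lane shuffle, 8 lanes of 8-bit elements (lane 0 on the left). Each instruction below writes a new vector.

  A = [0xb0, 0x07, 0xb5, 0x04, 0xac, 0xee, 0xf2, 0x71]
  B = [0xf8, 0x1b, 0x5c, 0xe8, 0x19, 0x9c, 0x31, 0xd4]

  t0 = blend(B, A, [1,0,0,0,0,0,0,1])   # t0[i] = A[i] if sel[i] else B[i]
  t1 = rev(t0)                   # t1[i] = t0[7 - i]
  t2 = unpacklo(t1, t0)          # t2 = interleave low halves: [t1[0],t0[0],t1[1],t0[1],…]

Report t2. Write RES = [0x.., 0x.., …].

t0 = [0xb0, 0x1b, 0x5c, 0xe8, 0x19, 0x9c, 0x31, 0x71]
t1 = [0x71, 0x31, 0x9c, 0x19, 0xe8, 0x5c, 0x1b, 0xb0]
t2 = [0x71, 0xb0, 0x31, 0x1b, 0x9c, 0x5c, 0x19, 0xe8]

RES = [0x71, 0xb0, 0x31, 0x1b, 0x9c, 0x5c, 0x19, 0xe8]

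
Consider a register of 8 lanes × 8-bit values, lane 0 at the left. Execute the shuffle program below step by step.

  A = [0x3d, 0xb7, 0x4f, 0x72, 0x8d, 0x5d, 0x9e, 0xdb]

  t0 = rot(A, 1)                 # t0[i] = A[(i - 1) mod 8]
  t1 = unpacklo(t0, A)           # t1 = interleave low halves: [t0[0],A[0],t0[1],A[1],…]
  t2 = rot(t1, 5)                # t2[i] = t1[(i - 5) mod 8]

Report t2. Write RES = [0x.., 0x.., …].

t0 = [0xdb, 0x3d, 0xb7, 0x4f, 0x72, 0x8d, 0x5d, 0x9e]
t1 = [0xdb, 0x3d, 0x3d, 0xb7, 0xb7, 0x4f, 0x4f, 0x72]
t2 = [0xb7, 0xb7, 0x4f, 0x4f, 0x72, 0xdb, 0x3d, 0x3d]

RES = [0xb7, 0xb7, 0x4f, 0x4f, 0x72, 0xdb, 0x3d, 0x3d]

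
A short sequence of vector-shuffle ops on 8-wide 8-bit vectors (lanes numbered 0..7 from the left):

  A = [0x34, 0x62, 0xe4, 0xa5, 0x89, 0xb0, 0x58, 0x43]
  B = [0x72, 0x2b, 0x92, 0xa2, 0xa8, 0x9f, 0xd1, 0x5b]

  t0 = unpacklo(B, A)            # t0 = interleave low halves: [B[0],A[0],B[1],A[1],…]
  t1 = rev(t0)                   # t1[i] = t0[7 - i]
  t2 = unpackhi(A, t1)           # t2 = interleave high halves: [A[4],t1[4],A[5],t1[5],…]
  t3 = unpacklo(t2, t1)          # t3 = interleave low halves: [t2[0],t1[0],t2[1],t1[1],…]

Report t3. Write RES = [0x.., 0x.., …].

t0 = [0x72, 0x34, 0x2b, 0x62, 0x92, 0xe4, 0xa2, 0xa5]
t1 = [0xa5, 0xa2, 0xe4, 0x92, 0x62, 0x2b, 0x34, 0x72]
t2 = [0x89, 0x62, 0xb0, 0x2b, 0x58, 0x34, 0x43, 0x72]
t3 = [0x89, 0xa5, 0x62, 0xa2, 0xb0, 0xe4, 0x2b, 0x92]

RES = [0x89, 0xa5, 0x62, 0xa2, 0xb0, 0xe4, 0x2b, 0x92]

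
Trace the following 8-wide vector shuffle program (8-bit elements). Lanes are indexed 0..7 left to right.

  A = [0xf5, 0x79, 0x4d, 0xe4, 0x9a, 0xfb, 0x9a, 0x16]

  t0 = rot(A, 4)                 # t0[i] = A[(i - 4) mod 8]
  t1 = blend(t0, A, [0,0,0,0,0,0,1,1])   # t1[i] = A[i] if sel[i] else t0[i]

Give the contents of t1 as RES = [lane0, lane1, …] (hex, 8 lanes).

RES = [ 0x9a  0xfb  0x9a  0x16  0xf5  0x79  0x9a  0x16 ]

→ t0 |9a|fb|9a|16|f5|79|4d|e4|
→ t1 |9a|fb|9a|16|f5|79|9a|16|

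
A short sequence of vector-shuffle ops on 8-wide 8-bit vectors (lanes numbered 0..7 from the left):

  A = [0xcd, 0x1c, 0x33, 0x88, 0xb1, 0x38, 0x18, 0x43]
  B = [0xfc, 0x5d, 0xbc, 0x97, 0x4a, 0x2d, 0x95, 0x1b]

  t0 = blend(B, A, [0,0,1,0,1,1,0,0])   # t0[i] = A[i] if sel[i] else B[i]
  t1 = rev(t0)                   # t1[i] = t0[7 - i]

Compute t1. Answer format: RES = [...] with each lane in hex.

t0 = [0xfc, 0x5d, 0x33, 0x97, 0xb1, 0x38, 0x95, 0x1b]
t1 = [0x1b, 0x95, 0x38, 0xb1, 0x97, 0x33, 0x5d, 0xfc]

RES = [0x1b, 0x95, 0x38, 0xb1, 0x97, 0x33, 0x5d, 0xfc]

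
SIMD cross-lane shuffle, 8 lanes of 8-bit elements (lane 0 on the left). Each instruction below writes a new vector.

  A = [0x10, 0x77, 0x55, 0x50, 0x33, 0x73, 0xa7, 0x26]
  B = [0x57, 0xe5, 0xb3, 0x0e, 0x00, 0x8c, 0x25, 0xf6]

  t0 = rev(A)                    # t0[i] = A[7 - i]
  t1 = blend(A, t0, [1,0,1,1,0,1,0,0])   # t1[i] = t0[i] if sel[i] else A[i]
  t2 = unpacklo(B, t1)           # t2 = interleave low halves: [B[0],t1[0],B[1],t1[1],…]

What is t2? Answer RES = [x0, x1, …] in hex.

  t0: 26 a7 73 33 50 55 77 10
  t1: 26 77 73 33 33 55 a7 26
  t2: 57 26 e5 77 b3 73 0e 33

RES = [0x57, 0x26, 0xe5, 0x77, 0xb3, 0x73, 0x0e, 0x33]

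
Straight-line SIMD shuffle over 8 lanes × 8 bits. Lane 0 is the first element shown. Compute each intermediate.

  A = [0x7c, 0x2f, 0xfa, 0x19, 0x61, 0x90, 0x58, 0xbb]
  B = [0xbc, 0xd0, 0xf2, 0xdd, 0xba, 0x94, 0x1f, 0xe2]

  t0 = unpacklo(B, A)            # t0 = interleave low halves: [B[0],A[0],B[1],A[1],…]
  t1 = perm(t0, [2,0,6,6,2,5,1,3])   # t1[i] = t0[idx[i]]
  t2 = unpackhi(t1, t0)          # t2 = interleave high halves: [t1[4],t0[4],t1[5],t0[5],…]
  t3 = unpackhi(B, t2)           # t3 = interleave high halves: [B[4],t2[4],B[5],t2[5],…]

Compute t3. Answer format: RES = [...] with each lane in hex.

RES = [ 0xba  0x7c  0x94  0xdd  0x1f  0x2f  0xe2  0x19 ]

  t0: bc 7c d0 2f f2 fa dd 19
  t1: d0 bc dd dd d0 fa 7c 2f
  t2: d0 f2 fa fa 7c dd 2f 19
  t3: ba 7c 94 dd 1f 2f e2 19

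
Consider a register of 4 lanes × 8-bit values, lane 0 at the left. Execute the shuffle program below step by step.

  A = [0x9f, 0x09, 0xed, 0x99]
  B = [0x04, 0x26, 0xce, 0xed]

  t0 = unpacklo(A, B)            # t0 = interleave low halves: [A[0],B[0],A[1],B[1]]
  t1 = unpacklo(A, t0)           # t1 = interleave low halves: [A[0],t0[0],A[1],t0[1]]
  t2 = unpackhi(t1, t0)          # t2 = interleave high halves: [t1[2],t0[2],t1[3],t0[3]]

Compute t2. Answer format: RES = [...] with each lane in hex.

RES = [0x09, 0x09, 0x04, 0x26]

  t0: 9f 04 09 26
  t1: 9f 9f 09 04
  t2: 09 09 04 26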